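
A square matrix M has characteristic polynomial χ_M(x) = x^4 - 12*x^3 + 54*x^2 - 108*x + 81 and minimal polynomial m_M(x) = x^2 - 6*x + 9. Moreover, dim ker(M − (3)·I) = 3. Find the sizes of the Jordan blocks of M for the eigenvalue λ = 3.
Block sizes for λ = 3: [2, 1, 1]

Step 1 — from the characteristic polynomial, algebraic multiplicity of λ = 3 is 4. From dim ker(M − (3)·I) = 3, there are exactly 3 Jordan blocks for λ = 3.
Step 2 — from the minimal polynomial, the factor (x − 3)^2 tells us the largest block for λ = 3 has size 2.
Step 3 — with total size 4, 3 blocks, and largest block 2, the block sizes (in nonincreasing order) are [2, 1, 1].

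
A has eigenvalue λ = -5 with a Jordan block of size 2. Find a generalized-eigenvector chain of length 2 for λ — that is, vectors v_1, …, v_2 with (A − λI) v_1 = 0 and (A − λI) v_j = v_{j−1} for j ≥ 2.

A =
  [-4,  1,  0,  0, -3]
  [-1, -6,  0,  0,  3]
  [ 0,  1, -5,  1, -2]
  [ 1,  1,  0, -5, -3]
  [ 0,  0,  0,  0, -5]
A Jordan chain for λ = -5 of length 2:
v_1 = (1, -1, 0, 1, 0)ᵀ
v_2 = (1, 0, 0, 0, 0)ᵀ

Let N = A − (-5)·I. We want v_2 with N^2 v_2 = 0 but N^1 v_2 ≠ 0; then v_{j-1} := N · v_j for j = 2, …, 2.

Pick v_2 = (1, 0, 0, 0, 0)ᵀ.
Then v_1 = N · v_2 = (1, -1, 0, 1, 0)ᵀ.

Sanity check: (A − (-5)·I) v_1 = (0, 0, 0, 0, 0)ᵀ = 0. ✓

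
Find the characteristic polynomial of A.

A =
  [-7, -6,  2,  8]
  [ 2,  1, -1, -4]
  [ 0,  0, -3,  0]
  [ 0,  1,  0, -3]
x^4 + 12*x^3 + 54*x^2 + 108*x + 81

Expanding det(x·I − A) (e.g. by cofactor expansion or by noting that A is similar to its Jordan form J, which has the same characteristic polynomial as A) gives
  χ_A(x) = x^4 + 12*x^3 + 54*x^2 + 108*x + 81
which factors as (x + 3)^4. The eigenvalues (with algebraic multiplicities) are λ = -3 with multiplicity 4.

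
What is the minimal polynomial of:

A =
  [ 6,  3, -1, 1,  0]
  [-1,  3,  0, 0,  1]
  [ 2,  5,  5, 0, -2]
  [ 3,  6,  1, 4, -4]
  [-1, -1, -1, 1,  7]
x^3 - 15*x^2 + 75*x - 125

The characteristic polynomial is χ_A(x) = (x - 5)^5, so the eigenvalues are known. The minimal polynomial is
  m_A(x) = Π_λ (x − λ)^{k_λ}
where k_λ is the size of the *largest* Jordan block for λ (equivalently, the smallest k with (A − λI)^k v = 0 for every generalised eigenvector v of λ).

  λ = 5: largest Jordan block has size 3, contributing (x − 5)^3

So m_A(x) = (x - 5)^3 = x^3 - 15*x^2 + 75*x - 125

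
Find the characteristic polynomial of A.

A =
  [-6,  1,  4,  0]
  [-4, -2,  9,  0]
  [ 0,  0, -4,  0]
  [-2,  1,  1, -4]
x^4 + 16*x^3 + 96*x^2 + 256*x + 256

Expanding det(x·I − A) (e.g. by cofactor expansion or by noting that A is similar to its Jordan form J, which has the same characteristic polynomial as A) gives
  χ_A(x) = x^4 + 16*x^3 + 96*x^2 + 256*x + 256
which factors as (x + 4)^4. The eigenvalues (with algebraic multiplicities) are λ = -4 with multiplicity 4.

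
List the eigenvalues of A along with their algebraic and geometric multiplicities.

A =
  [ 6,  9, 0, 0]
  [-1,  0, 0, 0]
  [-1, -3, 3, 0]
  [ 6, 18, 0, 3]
λ = 3: alg = 4, geom = 3

Step 1 — factor the characteristic polynomial to read off the algebraic multiplicities:
  χ_A(x) = (x - 3)^4

Step 2 — compute geometric multiplicities via the rank-nullity identity g(λ) = n − rank(A − λI):
  rank(A − (3)·I) = 1, so dim ker(A − (3)·I) = n − 1 = 3

Summary:
  λ = 3: algebraic multiplicity = 4, geometric multiplicity = 3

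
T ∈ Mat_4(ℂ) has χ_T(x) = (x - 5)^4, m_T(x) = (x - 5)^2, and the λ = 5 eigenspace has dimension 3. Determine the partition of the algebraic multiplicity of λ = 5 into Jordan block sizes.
Block sizes for λ = 5: [2, 1, 1]

Step 1 — from the characteristic polynomial, algebraic multiplicity of λ = 5 is 4. From dim ker(T − (5)·I) = 3, there are exactly 3 Jordan blocks for λ = 5.
Step 2 — from the minimal polynomial, the factor (x − 5)^2 tells us the largest block for λ = 5 has size 2.
Step 3 — with total size 4, 3 blocks, and largest block 2, the block sizes (in nonincreasing order) are [2, 1, 1].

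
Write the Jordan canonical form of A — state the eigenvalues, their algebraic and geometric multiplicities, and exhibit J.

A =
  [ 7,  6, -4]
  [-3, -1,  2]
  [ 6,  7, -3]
J_3(1)

The characteristic polynomial is
  det(x·I − A) = x^3 - 3*x^2 + 3*x - 1 = (x - 1)^3

Eigenvalues and multiplicities (the geometric multiplicity of λ is n − rank(A − λI), which equals the number of Jordan blocks for λ):
  λ = 1: algebraic multiplicity = 3, geometric multiplicity = 1

Determining the block sizes for each eigenvalue:
  λ = 1: one block (gm = 1), so the single block has size am = 3 → block sizes [3]

Assembling the blocks gives a Jordan form
J =
  [1, 1, 0]
  [0, 1, 1]
  [0, 0, 1]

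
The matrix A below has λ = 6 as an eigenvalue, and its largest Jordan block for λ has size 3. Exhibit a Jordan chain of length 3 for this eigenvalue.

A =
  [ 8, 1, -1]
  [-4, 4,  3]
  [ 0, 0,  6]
A Jordan chain for λ = 6 of length 3:
v_1 = (1, -2, 0)ᵀ
v_2 = (-1, 3, 0)ᵀ
v_3 = (0, 0, 1)ᵀ

Let N = A − (6)·I. We want v_3 with N^3 v_3 = 0 but N^2 v_3 ≠ 0; then v_{j-1} := N · v_j for j = 3, …, 2.

Pick v_3 = (0, 0, 1)ᵀ.
Then v_2 = N · v_3 = (-1, 3, 0)ᵀ.
Then v_1 = N · v_2 = (1, -2, 0)ᵀ.

Sanity check: (A − (6)·I) v_1 = (0, 0, 0)ᵀ = 0. ✓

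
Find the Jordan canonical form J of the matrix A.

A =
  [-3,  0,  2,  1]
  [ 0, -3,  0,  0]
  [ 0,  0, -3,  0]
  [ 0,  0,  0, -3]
J_2(-3) ⊕ J_1(-3) ⊕ J_1(-3)

The characteristic polynomial is
  det(x·I − A) = x^4 + 12*x^3 + 54*x^2 + 108*x + 81 = (x + 3)^4

Eigenvalues and multiplicities (the geometric multiplicity of λ is n − rank(A − λI), which equals the number of Jordan blocks for λ):
  λ = -3: algebraic multiplicity = 4, geometric multiplicity = 3

Determining the block sizes for each eigenvalue:
  λ = -3: 3 blocks summing to 4 forces exactly one block of size 2 and the rest size 1 → block sizes [2, 1, 1]

Assembling the blocks gives a Jordan form
J =
  [-3,  1,  0,  0]
  [ 0, -3,  0,  0]
  [ 0,  0, -3,  0]
  [ 0,  0,  0, -3]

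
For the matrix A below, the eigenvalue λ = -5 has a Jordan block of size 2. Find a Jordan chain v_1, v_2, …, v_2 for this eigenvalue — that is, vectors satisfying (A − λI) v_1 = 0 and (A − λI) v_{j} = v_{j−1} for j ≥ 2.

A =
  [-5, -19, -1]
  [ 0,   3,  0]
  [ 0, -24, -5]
A Jordan chain for λ = -5 of length 2:
v_1 = (-1, 0, 0)ᵀ
v_2 = (0, 0, 1)ᵀ

Let N = A − (-5)·I. We want v_2 with N^2 v_2 = 0 but N^1 v_2 ≠ 0; then v_{j-1} := N · v_j for j = 2, …, 2.

Pick v_2 = (0, 0, 1)ᵀ.
Then v_1 = N · v_2 = (-1, 0, 0)ᵀ.

Sanity check: (A − (-5)·I) v_1 = (0, 0, 0)ᵀ = 0. ✓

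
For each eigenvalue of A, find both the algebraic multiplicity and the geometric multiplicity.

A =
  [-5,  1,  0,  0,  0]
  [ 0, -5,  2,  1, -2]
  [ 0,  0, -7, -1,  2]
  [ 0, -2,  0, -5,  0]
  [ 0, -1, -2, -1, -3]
λ = -5: alg = 5, geom = 3

Step 1 — factor the characteristic polynomial to read off the algebraic multiplicities:
  χ_A(x) = (x + 5)^5

Step 2 — compute geometric multiplicities via the rank-nullity identity g(λ) = n − rank(A − λI):
  rank(A − (-5)·I) = 2, so dim ker(A − (-5)·I) = n − 2 = 3

Summary:
  λ = -5: algebraic multiplicity = 5, geometric multiplicity = 3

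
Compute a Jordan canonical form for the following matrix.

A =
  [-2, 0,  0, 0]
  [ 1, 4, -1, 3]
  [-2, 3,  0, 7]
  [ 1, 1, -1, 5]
J_1(-2) ⊕ J_3(3)

The characteristic polynomial is
  det(x·I − A) = x^4 - 7*x^3 + 9*x^2 + 27*x - 54 = (x - 3)^3*(x + 2)

Eigenvalues and multiplicities (the geometric multiplicity of λ is n − rank(A − λI), which equals the number of Jordan blocks for λ):
  λ = -2: algebraic multiplicity = 1, geometric multiplicity = 1
  λ = 3: algebraic multiplicity = 3, geometric multiplicity = 1

Determining the block sizes for each eigenvalue:
  λ = -2: one block (gm = 1), so the single block has size am = 1 → block sizes [1]
  λ = 3: one block (gm = 1), so the single block has size am = 3 → block sizes [3]

Assembling the blocks gives a Jordan form
J =
  [-2, 0, 0, 0]
  [ 0, 3, 1, 0]
  [ 0, 0, 3, 1]
  [ 0, 0, 0, 3]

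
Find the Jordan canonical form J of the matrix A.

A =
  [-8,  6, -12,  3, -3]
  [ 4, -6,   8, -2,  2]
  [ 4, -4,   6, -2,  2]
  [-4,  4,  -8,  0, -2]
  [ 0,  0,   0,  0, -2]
J_2(-2) ⊕ J_1(-2) ⊕ J_1(-2) ⊕ J_1(-2)

The characteristic polynomial is
  det(x·I − A) = x^5 + 10*x^4 + 40*x^3 + 80*x^2 + 80*x + 32 = (x + 2)^5

Eigenvalues and multiplicities (the geometric multiplicity of λ is n − rank(A − λI), which equals the number of Jordan blocks for λ):
  λ = -2: algebraic multiplicity = 5, geometric multiplicity = 4

Determining the block sizes for each eigenvalue:
  λ = -2: 4 blocks summing to 5 forces exactly one block of size 2 and the rest size 1 → block sizes [2, 1, 1, 1]

Assembling the blocks gives a Jordan form
J =
  [-2,  1,  0,  0,  0]
  [ 0, -2,  0,  0,  0]
  [ 0,  0, -2,  0,  0]
  [ 0,  0,  0, -2,  0]
  [ 0,  0,  0,  0, -2]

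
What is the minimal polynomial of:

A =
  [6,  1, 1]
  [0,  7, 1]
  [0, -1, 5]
x^2 - 12*x + 36

The characteristic polynomial is χ_A(x) = (x - 6)^3, so the eigenvalues are known. The minimal polynomial is
  m_A(x) = Π_λ (x − λ)^{k_λ}
where k_λ is the size of the *largest* Jordan block for λ (equivalently, the smallest k with (A − λI)^k v = 0 for every generalised eigenvector v of λ).

  λ = 6: largest Jordan block has size 2, contributing (x − 6)^2

So m_A(x) = (x - 6)^2 = x^2 - 12*x + 36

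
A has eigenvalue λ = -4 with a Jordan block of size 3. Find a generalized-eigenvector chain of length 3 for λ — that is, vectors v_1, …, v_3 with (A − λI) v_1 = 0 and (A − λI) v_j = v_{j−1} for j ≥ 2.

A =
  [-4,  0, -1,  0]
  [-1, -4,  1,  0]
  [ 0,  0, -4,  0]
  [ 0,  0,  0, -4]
A Jordan chain for λ = -4 of length 3:
v_1 = (0, 1, 0, 0)ᵀ
v_2 = (-1, 1, 0, 0)ᵀ
v_3 = (0, 0, 1, 0)ᵀ

Let N = A − (-4)·I. We want v_3 with N^3 v_3 = 0 but N^2 v_3 ≠ 0; then v_{j-1} := N · v_j for j = 3, …, 2.

Pick v_3 = (0, 0, 1, 0)ᵀ.
Then v_2 = N · v_3 = (-1, 1, 0, 0)ᵀ.
Then v_1 = N · v_2 = (0, 1, 0, 0)ᵀ.

Sanity check: (A − (-4)·I) v_1 = (0, 0, 0, 0)ᵀ = 0. ✓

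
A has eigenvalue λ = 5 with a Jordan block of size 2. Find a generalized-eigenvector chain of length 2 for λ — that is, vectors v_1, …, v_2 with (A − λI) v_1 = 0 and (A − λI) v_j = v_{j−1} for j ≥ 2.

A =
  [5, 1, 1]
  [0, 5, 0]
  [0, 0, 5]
A Jordan chain for λ = 5 of length 2:
v_1 = (1, 0, 0)ᵀ
v_2 = (0, 1, 0)ᵀ

Let N = A − (5)·I. We want v_2 with N^2 v_2 = 0 but N^1 v_2 ≠ 0; then v_{j-1} := N · v_j for j = 2, …, 2.

Pick v_2 = (0, 1, 0)ᵀ.
Then v_1 = N · v_2 = (1, 0, 0)ᵀ.

Sanity check: (A − (5)·I) v_1 = (0, 0, 0)ᵀ = 0. ✓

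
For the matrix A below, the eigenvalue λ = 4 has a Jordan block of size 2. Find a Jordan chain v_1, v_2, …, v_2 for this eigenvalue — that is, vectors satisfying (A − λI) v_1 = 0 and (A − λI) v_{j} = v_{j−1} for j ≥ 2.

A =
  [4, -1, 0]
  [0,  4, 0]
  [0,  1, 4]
A Jordan chain for λ = 4 of length 2:
v_1 = (-1, 0, 1)ᵀ
v_2 = (0, 1, 0)ᵀ

Let N = A − (4)·I. We want v_2 with N^2 v_2 = 0 but N^1 v_2 ≠ 0; then v_{j-1} := N · v_j for j = 2, …, 2.

Pick v_2 = (0, 1, 0)ᵀ.
Then v_1 = N · v_2 = (-1, 0, 1)ᵀ.

Sanity check: (A − (4)·I) v_1 = (0, 0, 0)ᵀ = 0. ✓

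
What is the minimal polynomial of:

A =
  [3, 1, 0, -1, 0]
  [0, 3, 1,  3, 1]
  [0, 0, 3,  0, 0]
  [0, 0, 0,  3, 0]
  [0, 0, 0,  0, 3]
x^3 - 9*x^2 + 27*x - 27

The characteristic polynomial is χ_A(x) = (x - 3)^5, so the eigenvalues are known. The minimal polynomial is
  m_A(x) = Π_λ (x − λ)^{k_λ}
where k_λ is the size of the *largest* Jordan block for λ (equivalently, the smallest k with (A − λI)^k v = 0 for every generalised eigenvector v of λ).

  λ = 3: largest Jordan block has size 3, contributing (x − 3)^3

So m_A(x) = (x - 3)^3 = x^3 - 9*x^2 + 27*x - 27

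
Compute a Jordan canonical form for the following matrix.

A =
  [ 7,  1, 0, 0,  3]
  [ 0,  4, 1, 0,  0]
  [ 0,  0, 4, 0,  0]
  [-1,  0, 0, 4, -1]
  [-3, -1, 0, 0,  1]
J_3(4) ⊕ J_2(4)

The characteristic polynomial is
  det(x·I − A) = x^5 - 20*x^4 + 160*x^3 - 640*x^2 + 1280*x - 1024 = (x - 4)^5

Eigenvalues and multiplicities (the geometric multiplicity of λ is n − rank(A − λI), which equals the number of Jordan blocks for λ):
  λ = 4: algebraic multiplicity = 5, geometric multiplicity = 2

Determining the block sizes for each eigenvalue:
  λ = 4: with am = 5 and gm = 2, the partition is not yet determined (e.g. several partitions of 5 into 2 parts exist). Let N = A − (4)·I. Computing rank(N^1) = 3, rank(N^2) = 1, rank(N^3) = 0; the number of blocks of size ≥ j is rank(N^{j−1}) − rank(N^j), giving [2, 2, 1]. So we have 1 block(s) of size 3, 1 block(s) of size 2 → block sizes [3, 2]

Assembling the blocks gives a Jordan form
J =
  [4, 1, 0, 0, 0]
  [0, 4, 1, 0, 0]
  [0, 0, 4, 0, 0]
  [0, 0, 0, 4, 1]
  [0, 0, 0, 0, 4]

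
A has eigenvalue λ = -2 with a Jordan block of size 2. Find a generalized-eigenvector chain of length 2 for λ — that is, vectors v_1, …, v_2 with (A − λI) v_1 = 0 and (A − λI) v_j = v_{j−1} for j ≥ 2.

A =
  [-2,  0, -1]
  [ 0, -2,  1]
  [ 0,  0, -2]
A Jordan chain for λ = -2 of length 2:
v_1 = (-1, 1, 0)ᵀ
v_2 = (0, 0, 1)ᵀ

Let N = A − (-2)·I. We want v_2 with N^2 v_2 = 0 but N^1 v_2 ≠ 0; then v_{j-1} := N · v_j for j = 2, …, 2.

Pick v_2 = (0, 0, 1)ᵀ.
Then v_1 = N · v_2 = (-1, 1, 0)ᵀ.

Sanity check: (A − (-2)·I) v_1 = (0, 0, 0)ᵀ = 0. ✓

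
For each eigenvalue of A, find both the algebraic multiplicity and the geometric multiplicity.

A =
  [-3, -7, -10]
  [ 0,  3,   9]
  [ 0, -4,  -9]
λ = -3: alg = 3, geom = 1

Step 1 — factor the characteristic polynomial to read off the algebraic multiplicities:
  χ_A(x) = (x + 3)^3

Step 2 — compute geometric multiplicities via the rank-nullity identity g(λ) = n − rank(A − λI):
  rank(A − (-3)·I) = 2, so dim ker(A − (-3)·I) = n − 2 = 1

Summary:
  λ = -3: algebraic multiplicity = 3, geometric multiplicity = 1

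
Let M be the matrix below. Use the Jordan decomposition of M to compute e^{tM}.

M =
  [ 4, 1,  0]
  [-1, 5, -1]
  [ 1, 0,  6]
e^{tM} =
  [-t*exp(5*t) + exp(5*t), -t^2*exp(5*t)/2 + t*exp(5*t), -t^2*exp(5*t)/2]
  [-t*exp(5*t), -t^2*exp(5*t)/2 + exp(5*t), -t^2*exp(5*t)/2 - t*exp(5*t)]
  [t*exp(5*t), t^2*exp(5*t)/2, t^2*exp(5*t)/2 + t*exp(5*t) + exp(5*t)]

Strategy: write M = P · J · P⁻¹ where J is a Jordan canonical form, so e^{tM} = P · e^{tJ} · P⁻¹, and e^{tJ} can be computed block-by-block.

M has Jordan form
J =
  [5, 1, 0]
  [0, 5, 1]
  [0, 0, 5]
(up to reordering of blocks).

Per-block formulas:
  For a 3×3 Jordan block J_3(5): exp(t · J_3(5)) = e^(5t)·(I + t·N + (t^2/2)·N^2), where N is the 3×3 nilpotent shift.

After assembling e^{tJ} and conjugating by P, we get:

e^{tM} =
  [-t*exp(5*t) + exp(5*t), -t^2*exp(5*t)/2 + t*exp(5*t), -t^2*exp(5*t)/2]
  [-t*exp(5*t), -t^2*exp(5*t)/2 + exp(5*t), -t^2*exp(5*t)/2 - t*exp(5*t)]
  [t*exp(5*t), t^2*exp(5*t)/2, t^2*exp(5*t)/2 + t*exp(5*t) + exp(5*t)]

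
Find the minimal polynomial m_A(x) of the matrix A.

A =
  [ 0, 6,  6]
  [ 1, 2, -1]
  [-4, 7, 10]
x^3 - 12*x^2 + 45*x - 54

The characteristic polynomial is χ_A(x) = (x - 6)*(x - 3)^2, so the eigenvalues are known. The minimal polynomial is
  m_A(x) = Π_λ (x − λ)^{k_λ}
where k_λ is the size of the *largest* Jordan block for λ (equivalently, the smallest k with (A − λI)^k v = 0 for every generalised eigenvector v of λ).

  λ = 3: largest Jordan block has size 2, contributing (x − 3)^2
  λ = 6: largest Jordan block has size 1, contributing (x − 6)

So m_A(x) = (x - 6)*(x - 3)^2 = x^3 - 12*x^2 + 45*x - 54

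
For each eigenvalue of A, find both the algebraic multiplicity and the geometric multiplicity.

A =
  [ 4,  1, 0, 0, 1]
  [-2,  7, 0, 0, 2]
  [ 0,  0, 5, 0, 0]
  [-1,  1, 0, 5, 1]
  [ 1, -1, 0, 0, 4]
λ = 5: alg = 5, geom = 4

Step 1 — factor the characteristic polynomial to read off the algebraic multiplicities:
  χ_A(x) = (x - 5)^5

Step 2 — compute geometric multiplicities via the rank-nullity identity g(λ) = n − rank(A − λI):
  rank(A − (5)·I) = 1, so dim ker(A − (5)·I) = n − 1 = 4

Summary:
  λ = 5: algebraic multiplicity = 5, geometric multiplicity = 4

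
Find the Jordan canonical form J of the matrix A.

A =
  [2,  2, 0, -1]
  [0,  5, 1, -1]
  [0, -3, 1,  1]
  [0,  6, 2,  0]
J_2(2) ⊕ J_2(2)

The characteristic polynomial is
  det(x·I − A) = x^4 - 8*x^3 + 24*x^2 - 32*x + 16 = (x - 2)^4

Eigenvalues and multiplicities (the geometric multiplicity of λ is n − rank(A − λI), which equals the number of Jordan blocks for λ):
  λ = 2: algebraic multiplicity = 4, geometric multiplicity = 2

Determining the block sizes for each eigenvalue:
  λ = 2: with am = 4 and gm = 2, the partition is not yet determined (e.g. several partitions of 4 into 2 parts exist). Let N = A − (2)·I. Computing rank(N^1) = 2, rank(N^2) = 0; the number of blocks of size ≥ j is rank(N^{j−1}) − rank(N^j), giving [2, 2]. So we have 2 block(s) of size 2 → block sizes [2, 2]

Assembling the blocks gives a Jordan form
J =
  [2, 1, 0, 0]
  [0, 2, 0, 0]
  [0, 0, 2, 1]
  [0, 0, 0, 2]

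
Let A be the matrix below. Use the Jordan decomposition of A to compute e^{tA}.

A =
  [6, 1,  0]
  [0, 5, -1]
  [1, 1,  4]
e^{tA} =
  [t^2*exp(5*t)/2 + t*exp(5*t) + exp(5*t), t^2*exp(5*t)/2 + t*exp(5*t), -t^2*exp(5*t)/2]
  [-t^2*exp(5*t)/2, -t^2*exp(5*t)/2 + exp(5*t), t^2*exp(5*t)/2 - t*exp(5*t)]
  [t*exp(5*t), t*exp(5*t), -t*exp(5*t) + exp(5*t)]

Strategy: write A = P · J · P⁻¹ where J is a Jordan canonical form, so e^{tA} = P · e^{tJ} · P⁻¹, and e^{tJ} can be computed block-by-block.

A has Jordan form
J =
  [5, 1, 0]
  [0, 5, 1]
  [0, 0, 5]
(up to reordering of blocks).

Per-block formulas:
  For a 3×3 Jordan block J_3(5): exp(t · J_3(5)) = e^(5t)·(I + t·N + (t^2/2)·N^2), where N is the 3×3 nilpotent shift.

After assembling e^{tJ} and conjugating by P, we get:

e^{tA} =
  [t^2*exp(5*t)/2 + t*exp(5*t) + exp(5*t), t^2*exp(5*t)/2 + t*exp(5*t), -t^2*exp(5*t)/2]
  [-t^2*exp(5*t)/2, -t^2*exp(5*t)/2 + exp(5*t), t^2*exp(5*t)/2 - t*exp(5*t)]
  [t*exp(5*t), t*exp(5*t), -t*exp(5*t) + exp(5*t)]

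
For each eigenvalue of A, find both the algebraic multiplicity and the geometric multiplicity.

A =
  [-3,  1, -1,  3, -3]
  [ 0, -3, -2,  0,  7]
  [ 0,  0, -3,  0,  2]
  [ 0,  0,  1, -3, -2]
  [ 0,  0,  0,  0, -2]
λ = -3: alg = 4, geom = 2; λ = -2: alg = 1, geom = 1

Step 1 — factor the characteristic polynomial to read off the algebraic multiplicities:
  χ_A(x) = (x + 2)*(x + 3)^4

Step 2 — compute geometric multiplicities via the rank-nullity identity g(λ) = n − rank(A − λI):
  rank(A − (-3)·I) = 3, so dim ker(A − (-3)·I) = n − 3 = 2
  rank(A − (-2)·I) = 4, so dim ker(A − (-2)·I) = n − 4 = 1

Summary:
  λ = -3: algebraic multiplicity = 4, geometric multiplicity = 2
  λ = -2: algebraic multiplicity = 1, geometric multiplicity = 1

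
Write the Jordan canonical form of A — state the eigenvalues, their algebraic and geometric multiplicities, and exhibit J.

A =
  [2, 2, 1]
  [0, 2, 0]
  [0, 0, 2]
J_2(2) ⊕ J_1(2)

The characteristic polynomial is
  det(x·I − A) = x^3 - 6*x^2 + 12*x - 8 = (x - 2)^3

Eigenvalues and multiplicities (the geometric multiplicity of λ is n − rank(A − λI), which equals the number of Jordan blocks for λ):
  λ = 2: algebraic multiplicity = 3, geometric multiplicity = 2

Determining the block sizes for each eigenvalue:
  λ = 2: 2 blocks summing to 3 forces exactly one block of size 2 and the rest size 1 → block sizes [2, 1]

Assembling the blocks gives a Jordan form
J =
  [2, 1, 0]
  [0, 2, 0]
  [0, 0, 2]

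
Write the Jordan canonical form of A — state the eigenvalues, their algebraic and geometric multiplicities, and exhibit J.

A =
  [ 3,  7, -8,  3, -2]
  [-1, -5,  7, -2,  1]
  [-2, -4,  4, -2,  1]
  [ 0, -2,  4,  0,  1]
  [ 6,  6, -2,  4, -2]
J_3(0) ⊕ J_2(0)

The characteristic polynomial is
  det(x·I − A) = x^5

Eigenvalues and multiplicities (the geometric multiplicity of λ is n − rank(A − λI), which equals the number of Jordan blocks for λ):
  λ = 0: algebraic multiplicity = 5, geometric multiplicity = 2

Determining the block sizes for each eigenvalue:
  λ = 0: with am = 5 and gm = 2, the partition is not yet determined (e.g. several partitions of 5 into 2 parts exist). Let N = A − (0)·I. Computing rank(N^1) = 3, rank(N^2) = 1, rank(N^3) = 0; the number of blocks of size ≥ j is rank(N^{j−1}) − rank(N^j), giving [2, 2, 1]. So we have 1 block(s) of size 3, 1 block(s) of size 2 → block sizes [3, 2]

Assembling the blocks gives a Jordan form
J =
  [0, 1, 0, 0, 0]
  [0, 0, 1, 0, 0]
  [0, 0, 0, 0, 0]
  [0, 0, 0, 0, 1]
  [0, 0, 0, 0, 0]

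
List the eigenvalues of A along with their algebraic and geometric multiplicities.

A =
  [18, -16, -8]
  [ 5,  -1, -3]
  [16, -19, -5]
λ = 4: alg = 3, geom = 1

Step 1 — factor the characteristic polynomial to read off the algebraic multiplicities:
  χ_A(x) = (x - 4)^3

Step 2 — compute geometric multiplicities via the rank-nullity identity g(λ) = n − rank(A − λI):
  rank(A − (4)·I) = 2, so dim ker(A − (4)·I) = n − 2 = 1

Summary:
  λ = 4: algebraic multiplicity = 3, geometric multiplicity = 1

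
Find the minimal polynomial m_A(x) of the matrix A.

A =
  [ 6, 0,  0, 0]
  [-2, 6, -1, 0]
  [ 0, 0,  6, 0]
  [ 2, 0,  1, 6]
x^2 - 12*x + 36

The characteristic polynomial is χ_A(x) = (x - 6)^4, so the eigenvalues are known. The minimal polynomial is
  m_A(x) = Π_λ (x − λ)^{k_λ}
where k_λ is the size of the *largest* Jordan block for λ (equivalently, the smallest k with (A − λI)^k v = 0 for every generalised eigenvector v of λ).

  λ = 6: largest Jordan block has size 2, contributing (x − 6)^2

So m_A(x) = (x - 6)^2 = x^2 - 12*x + 36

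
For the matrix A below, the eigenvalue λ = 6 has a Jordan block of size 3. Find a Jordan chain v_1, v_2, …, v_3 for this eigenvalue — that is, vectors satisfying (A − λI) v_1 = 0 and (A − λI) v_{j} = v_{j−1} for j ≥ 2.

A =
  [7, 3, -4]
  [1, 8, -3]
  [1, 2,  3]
A Jordan chain for λ = 6 of length 3:
v_1 = (1, 1, 1)ᵀ
v_2 = (3, 2, 2)ᵀ
v_3 = (0, 1, 0)ᵀ

Let N = A − (6)·I. We want v_3 with N^3 v_3 = 0 but N^2 v_3 ≠ 0; then v_{j-1} := N · v_j for j = 3, …, 2.

Pick v_3 = (0, 1, 0)ᵀ.
Then v_2 = N · v_3 = (3, 2, 2)ᵀ.
Then v_1 = N · v_2 = (1, 1, 1)ᵀ.

Sanity check: (A − (6)·I) v_1 = (0, 0, 0)ᵀ = 0. ✓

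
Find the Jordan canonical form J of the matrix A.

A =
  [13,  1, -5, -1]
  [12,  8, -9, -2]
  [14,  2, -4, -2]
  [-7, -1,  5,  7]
J_3(6) ⊕ J_1(6)

The characteristic polynomial is
  det(x·I − A) = x^4 - 24*x^3 + 216*x^2 - 864*x + 1296 = (x - 6)^4

Eigenvalues and multiplicities (the geometric multiplicity of λ is n − rank(A − λI), which equals the number of Jordan blocks for λ):
  λ = 6: algebraic multiplicity = 4, geometric multiplicity = 2

Determining the block sizes for each eigenvalue:
  λ = 6: with am = 4 and gm = 2, the partition is not yet determined (e.g. several partitions of 4 into 2 parts exist). Let N = A − (6)·I. Computing rank(N^1) = 2, rank(N^2) = 1, rank(N^3) = 0; the number of blocks of size ≥ j is rank(N^{j−1}) − rank(N^j), giving [2, 1, 1]. So we have 1 block(s) of size 3, 1 block(s) of size 1 → block sizes [3, 1]

Assembling the blocks gives a Jordan form
J =
  [6, 1, 0, 0]
  [0, 6, 1, 0]
  [0, 0, 6, 0]
  [0, 0, 0, 6]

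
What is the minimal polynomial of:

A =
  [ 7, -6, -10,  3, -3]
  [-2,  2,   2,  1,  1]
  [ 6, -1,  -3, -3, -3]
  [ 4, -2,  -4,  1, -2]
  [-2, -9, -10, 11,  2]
x^4 - 6*x^3 + 12*x^2 - 10*x + 3

The characteristic polynomial is χ_A(x) = (x - 3)^2*(x - 1)^3, so the eigenvalues are known. The minimal polynomial is
  m_A(x) = Π_λ (x − λ)^{k_λ}
where k_λ is the size of the *largest* Jordan block for λ (equivalently, the smallest k with (A − λI)^k v = 0 for every generalised eigenvector v of λ).

  λ = 1: largest Jordan block has size 3, contributing (x − 1)^3
  λ = 3: largest Jordan block has size 1, contributing (x − 3)

So m_A(x) = (x - 3)*(x - 1)^3 = x^4 - 6*x^3 + 12*x^2 - 10*x + 3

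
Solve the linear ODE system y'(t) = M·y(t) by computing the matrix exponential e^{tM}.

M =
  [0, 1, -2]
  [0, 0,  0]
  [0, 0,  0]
e^{tM} =
  [1, t, -2*t]
  [0, 1, 0]
  [0, 0, 1]

Strategy: write M = P · J · P⁻¹ where J is a Jordan canonical form, so e^{tM} = P · e^{tJ} · P⁻¹, and e^{tJ} can be computed block-by-block.

M has Jordan form
J =
  [0, 1, 0]
  [0, 0, 0]
  [0, 0, 0]
(up to reordering of blocks).

Per-block formulas:
  For a 1×1 block at λ = 0: exp(t · [0]) = [e^(0t)].
  For a 2×2 Jordan block J_2(0): exp(t · J_2(0)) = e^(0t)·(I + t·N), where N is the 2×2 nilpotent shift.

After assembling e^{tJ} and conjugating by P, we get:

e^{tM} =
  [1, t, -2*t]
  [0, 1, 0]
  [0, 0, 1]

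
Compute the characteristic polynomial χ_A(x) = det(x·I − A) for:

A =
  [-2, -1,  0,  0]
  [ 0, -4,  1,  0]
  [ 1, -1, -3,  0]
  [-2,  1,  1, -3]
x^4 + 12*x^3 + 54*x^2 + 108*x + 81

Expanding det(x·I − A) (e.g. by cofactor expansion or by noting that A is similar to its Jordan form J, which has the same characteristic polynomial as A) gives
  χ_A(x) = x^4 + 12*x^3 + 54*x^2 + 108*x + 81
which factors as (x + 3)^4. The eigenvalues (with algebraic multiplicities) are λ = -3 with multiplicity 4.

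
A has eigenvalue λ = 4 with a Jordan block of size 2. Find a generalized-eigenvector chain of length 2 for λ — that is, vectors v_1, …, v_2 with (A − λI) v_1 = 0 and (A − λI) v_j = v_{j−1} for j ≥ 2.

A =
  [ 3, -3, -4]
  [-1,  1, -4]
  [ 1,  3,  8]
A Jordan chain for λ = 4 of length 2:
v_1 = (-1, -1, 1)ᵀ
v_2 = (1, 0, 0)ᵀ

Let N = A − (4)·I. We want v_2 with N^2 v_2 = 0 but N^1 v_2 ≠ 0; then v_{j-1} := N · v_j for j = 2, …, 2.

Pick v_2 = (1, 0, 0)ᵀ.
Then v_1 = N · v_2 = (-1, -1, 1)ᵀ.

Sanity check: (A − (4)·I) v_1 = (0, 0, 0)ᵀ = 0. ✓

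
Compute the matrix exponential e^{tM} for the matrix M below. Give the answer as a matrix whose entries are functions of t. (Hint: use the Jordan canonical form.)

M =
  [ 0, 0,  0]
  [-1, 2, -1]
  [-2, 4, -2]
e^{tM} =
  [1, 0, 0]
  [-t, 2*t + 1, -t]
  [-2*t, 4*t, 1 - 2*t]

Strategy: write M = P · J · P⁻¹ where J is a Jordan canonical form, so e^{tM} = P · e^{tJ} · P⁻¹, and e^{tJ} can be computed block-by-block.

M has Jordan form
J =
  [0, 1, 0]
  [0, 0, 0]
  [0, 0, 0]
(up to reordering of blocks).

Per-block formulas:
  For a 1×1 block at λ = 0: exp(t · [0]) = [e^(0t)].
  For a 2×2 Jordan block J_2(0): exp(t · J_2(0)) = e^(0t)·(I + t·N), where N is the 2×2 nilpotent shift.

After assembling e^{tJ} and conjugating by P, we get:

e^{tM} =
  [1, 0, 0]
  [-t, 2*t + 1, -t]
  [-2*t, 4*t, 1 - 2*t]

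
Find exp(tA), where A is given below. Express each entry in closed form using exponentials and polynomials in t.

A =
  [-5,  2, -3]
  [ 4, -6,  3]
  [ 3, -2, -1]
e^{tA} =
  [-t*exp(-4*t) + exp(-4*t), 2*t*exp(-4*t), -3*t*exp(-4*t)]
  [-3*t^2*exp(-4*t)/2 + 4*t*exp(-4*t), 3*t^2*exp(-4*t) - 2*t*exp(-4*t) + exp(-4*t), -9*t^2*exp(-4*t)/2 + 3*t*exp(-4*t)]
  [-t^2*exp(-4*t) + 3*t*exp(-4*t), 2*t^2*exp(-4*t) - 2*t*exp(-4*t), -3*t^2*exp(-4*t) + 3*t*exp(-4*t) + exp(-4*t)]

Strategy: write A = P · J · P⁻¹ where J is a Jordan canonical form, so e^{tA} = P · e^{tJ} · P⁻¹, and e^{tJ} can be computed block-by-block.

A has Jordan form
J =
  [-4,  1,  0]
  [ 0, -4,  1]
  [ 0,  0, -4]
(up to reordering of blocks).

Per-block formulas:
  For a 3×3 Jordan block J_3(-4): exp(t · J_3(-4)) = e^(-4t)·(I + t·N + (t^2/2)·N^2), where N is the 3×3 nilpotent shift.

After assembling e^{tJ} and conjugating by P, we get:

e^{tA} =
  [-t*exp(-4*t) + exp(-4*t), 2*t*exp(-4*t), -3*t*exp(-4*t)]
  [-3*t^2*exp(-4*t)/2 + 4*t*exp(-4*t), 3*t^2*exp(-4*t) - 2*t*exp(-4*t) + exp(-4*t), -9*t^2*exp(-4*t)/2 + 3*t*exp(-4*t)]
  [-t^2*exp(-4*t) + 3*t*exp(-4*t), 2*t^2*exp(-4*t) - 2*t*exp(-4*t), -3*t^2*exp(-4*t) + 3*t*exp(-4*t) + exp(-4*t)]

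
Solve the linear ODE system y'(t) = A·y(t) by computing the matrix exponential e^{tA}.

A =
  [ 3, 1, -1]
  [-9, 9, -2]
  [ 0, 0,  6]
e^{tA} =
  [-3*t*exp(6*t) + exp(6*t), t*exp(6*t), t^2*exp(6*t)/2 - t*exp(6*t)]
  [-9*t*exp(6*t), 3*t*exp(6*t) + exp(6*t), 3*t^2*exp(6*t)/2 - 2*t*exp(6*t)]
  [0, 0, exp(6*t)]

Strategy: write A = P · J · P⁻¹ where J is a Jordan canonical form, so e^{tA} = P · e^{tJ} · P⁻¹, and e^{tJ} can be computed block-by-block.

A has Jordan form
J =
  [6, 1, 0]
  [0, 6, 1]
  [0, 0, 6]
(up to reordering of blocks).

Per-block formulas:
  For a 3×3 Jordan block J_3(6): exp(t · J_3(6)) = e^(6t)·(I + t·N + (t^2/2)·N^2), where N is the 3×3 nilpotent shift.

After assembling e^{tJ} and conjugating by P, we get:

e^{tA} =
  [-3*t*exp(6*t) + exp(6*t), t*exp(6*t), t^2*exp(6*t)/2 - t*exp(6*t)]
  [-9*t*exp(6*t), 3*t*exp(6*t) + exp(6*t), 3*t^2*exp(6*t)/2 - 2*t*exp(6*t)]
  [0, 0, exp(6*t)]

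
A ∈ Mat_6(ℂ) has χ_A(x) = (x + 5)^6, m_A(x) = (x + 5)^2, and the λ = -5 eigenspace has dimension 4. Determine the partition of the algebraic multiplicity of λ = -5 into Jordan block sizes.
Block sizes for λ = -5: [2, 2, 1, 1]

Step 1 — from the characteristic polynomial, algebraic multiplicity of λ = -5 is 6. From dim ker(A − (-5)·I) = 4, there are exactly 4 Jordan blocks for λ = -5.
Step 2 — from the minimal polynomial, the factor (x + 5)^2 tells us the largest block for λ = -5 has size 2.
Step 3 — with total size 6, 4 blocks, and largest block 2, the block sizes (in nonincreasing order) are [2, 2, 1, 1].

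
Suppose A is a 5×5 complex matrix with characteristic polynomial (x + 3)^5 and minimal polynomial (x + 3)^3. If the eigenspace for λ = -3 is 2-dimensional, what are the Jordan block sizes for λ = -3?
Block sizes for λ = -3: [3, 2]

Step 1 — from the characteristic polynomial, algebraic multiplicity of λ = -3 is 5. From dim ker(A − (-3)·I) = 2, there are exactly 2 Jordan blocks for λ = -3.
Step 2 — from the minimal polynomial, the factor (x + 3)^3 tells us the largest block for λ = -3 has size 3.
Step 3 — with total size 5, 2 blocks, and largest block 3, the block sizes (in nonincreasing order) are [3, 2].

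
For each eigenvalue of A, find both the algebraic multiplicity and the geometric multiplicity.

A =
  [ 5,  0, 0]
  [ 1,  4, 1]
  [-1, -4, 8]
λ = 5: alg = 1, geom = 1; λ = 6: alg = 2, geom = 1

Step 1 — factor the characteristic polynomial to read off the algebraic multiplicities:
  χ_A(x) = (x - 6)^2*(x - 5)

Step 2 — compute geometric multiplicities via the rank-nullity identity g(λ) = n − rank(A − λI):
  rank(A − (5)·I) = 2, so dim ker(A − (5)·I) = n − 2 = 1
  rank(A − (6)·I) = 2, so dim ker(A − (6)·I) = n − 2 = 1

Summary:
  λ = 5: algebraic multiplicity = 1, geometric multiplicity = 1
  λ = 6: algebraic multiplicity = 2, geometric multiplicity = 1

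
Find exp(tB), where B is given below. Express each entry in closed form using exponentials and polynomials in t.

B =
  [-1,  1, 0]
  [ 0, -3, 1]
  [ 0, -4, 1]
e^{tB} =
  [exp(-t), -t^2*exp(-t) + t*exp(-t), t^2*exp(-t)/2]
  [0, -2*t*exp(-t) + exp(-t), t*exp(-t)]
  [0, -4*t*exp(-t), 2*t*exp(-t) + exp(-t)]

Strategy: write B = P · J · P⁻¹ where J is a Jordan canonical form, so e^{tB} = P · e^{tJ} · P⁻¹, and e^{tJ} can be computed block-by-block.

B has Jordan form
J =
  [-1,  1,  0]
  [ 0, -1,  1]
  [ 0,  0, -1]
(up to reordering of blocks).

Per-block formulas:
  For a 3×3 Jordan block J_3(-1): exp(t · J_3(-1)) = e^(-1t)·(I + t·N + (t^2/2)·N^2), where N is the 3×3 nilpotent shift.

After assembling e^{tJ} and conjugating by P, we get:

e^{tB} =
  [exp(-t), -t^2*exp(-t) + t*exp(-t), t^2*exp(-t)/2]
  [0, -2*t*exp(-t) + exp(-t), t*exp(-t)]
  [0, -4*t*exp(-t), 2*t*exp(-t) + exp(-t)]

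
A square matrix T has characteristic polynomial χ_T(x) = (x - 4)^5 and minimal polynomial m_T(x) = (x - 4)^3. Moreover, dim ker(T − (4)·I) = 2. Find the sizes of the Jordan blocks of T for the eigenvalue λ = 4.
Block sizes for λ = 4: [3, 2]

Step 1 — from the characteristic polynomial, algebraic multiplicity of λ = 4 is 5. From dim ker(T − (4)·I) = 2, there are exactly 2 Jordan blocks for λ = 4.
Step 2 — from the minimal polynomial, the factor (x − 4)^3 tells us the largest block for λ = 4 has size 3.
Step 3 — with total size 5, 2 blocks, and largest block 3, the block sizes (in nonincreasing order) are [3, 2].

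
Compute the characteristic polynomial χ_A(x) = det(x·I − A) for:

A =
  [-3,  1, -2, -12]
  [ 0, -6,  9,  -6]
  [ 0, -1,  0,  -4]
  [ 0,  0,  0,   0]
x^4 + 9*x^3 + 27*x^2 + 27*x

Expanding det(x·I − A) (e.g. by cofactor expansion or by noting that A is similar to its Jordan form J, which has the same characteristic polynomial as A) gives
  χ_A(x) = x^4 + 9*x^3 + 27*x^2 + 27*x
which factors as x*(x + 3)^3. The eigenvalues (with algebraic multiplicities) are λ = -3 with multiplicity 3, λ = 0 with multiplicity 1.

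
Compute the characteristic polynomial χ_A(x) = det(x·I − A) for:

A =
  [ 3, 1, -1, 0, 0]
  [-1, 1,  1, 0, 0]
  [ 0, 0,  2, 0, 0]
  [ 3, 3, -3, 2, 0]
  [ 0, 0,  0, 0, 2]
x^5 - 10*x^4 + 40*x^3 - 80*x^2 + 80*x - 32

Expanding det(x·I − A) (e.g. by cofactor expansion or by noting that A is similar to its Jordan form J, which has the same characteristic polynomial as A) gives
  χ_A(x) = x^5 - 10*x^4 + 40*x^3 - 80*x^2 + 80*x - 32
which factors as (x - 2)^5. The eigenvalues (with algebraic multiplicities) are λ = 2 with multiplicity 5.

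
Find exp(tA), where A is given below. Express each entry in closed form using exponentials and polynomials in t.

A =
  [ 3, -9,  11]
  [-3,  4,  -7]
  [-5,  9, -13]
e^{tA} =
  [-3*t^2*exp(-2*t)/2 + 5*t*exp(-2*t) + exp(-2*t), -9*t*exp(-2*t), -3*t^2*exp(-2*t)/2 + 11*t*exp(-2*t)]
  [t^2*exp(-2*t) - 3*t*exp(-2*t), 6*t*exp(-2*t) + exp(-2*t), t^2*exp(-2*t) - 7*t*exp(-2*t)]
  [3*t^2*exp(-2*t)/2 - 5*t*exp(-2*t), 9*t*exp(-2*t), 3*t^2*exp(-2*t)/2 - 11*t*exp(-2*t) + exp(-2*t)]

Strategy: write A = P · J · P⁻¹ where J is a Jordan canonical form, so e^{tA} = P · e^{tJ} · P⁻¹, and e^{tJ} can be computed block-by-block.

A has Jordan form
J =
  [-2,  1,  0]
  [ 0, -2,  1]
  [ 0,  0, -2]
(up to reordering of blocks).

Per-block formulas:
  For a 3×3 Jordan block J_3(-2): exp(t · J_3(-2)) = e^(-2t)·(I + t·N + (t^2/2)·N^2), where N is the 3×3 nilpotent shift.

After assembling e^{tJ} and conjugating by P, we get:

e^{tA} =
  [-3*t^2*exp(-2*t)/2 + 5*t*exp(-2*t) + exp(-2*t), -9*t*exp(-2*t), -3*t^2*exp(-2*t)/2 + 11*t*exp(-2*t)]
  [t^2*exp(-2*t) - 3*t*exp(-2*t), 6*t*exp(-2*t) + exp(-2*t), t^2*exp(-2*t) - 7*t*exp(-2*t)]
  [3*t^2*exp(-2*t)/2 - 5*t*exp(-2*t), 9*t*exp(-2*t), 3*t^2*exp(-2*t)/2 - 11*t*exp(-2*t) + exp(-2*t)]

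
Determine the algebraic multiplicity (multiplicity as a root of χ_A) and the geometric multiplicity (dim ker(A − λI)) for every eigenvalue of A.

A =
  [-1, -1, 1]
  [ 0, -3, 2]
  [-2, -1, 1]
λ = -1: alg = 3, geom = 1

Step 1 — factor the characteristic polynomial to read off the algebraic multiplicities:
  χ_A(x) = (x + 1)^3

Step 2 — compute geometric multiplicities via the rank-nullity identity g(λ) = n − rank(A − λI):
  rank(A − (-1)·I) = 2, so dim ker(A − (-1)·I) = n − 2 = 1

Summary:
  λ = -1: algebraic multiplicity = 3, geometric multiplicity = 1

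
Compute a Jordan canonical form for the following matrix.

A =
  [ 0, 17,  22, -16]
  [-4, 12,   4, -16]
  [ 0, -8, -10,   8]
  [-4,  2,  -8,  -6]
J_2(-2) ⊕ J_1(-2) ⊕ J_1(2)

The characteristic polynomial is
  det(x·I − A) = x^4 + 4*x^3 - 16*x - 16 = (x - 2)*(x + 2)^3

Eigenvalues and multiplicities (the geometric multiplicity of λ is n − rank(A − λI), which equals the number of Jordan blocks for λ):
  λ = -2: algebraic multiplicity = 3, geometric multiplicity = 2
  λ = 2: algebraic multiplicity = 1, geometric multiplicity = 1

Determining the block sizes for each eigenvalue:
  λ = -2: 2 blocks summing to 3 forces exactly one block of size 2 and the rest size 1 → block sizes [2, 1]
  λ = 2: one block (gm = 1), so the single block has size am = 1 → block sizes [1]

Assembling the blocks gives a Jordan form
J =
  [-2,  1,  0, 0]
  [ 0, -2,  0, 0]
  [ 0,  0, -2, 0]
  [ 0,  0,  0, 2]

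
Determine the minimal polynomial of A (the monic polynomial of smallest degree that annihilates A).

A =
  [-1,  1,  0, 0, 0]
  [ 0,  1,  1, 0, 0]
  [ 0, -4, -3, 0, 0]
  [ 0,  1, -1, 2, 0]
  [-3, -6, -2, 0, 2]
x^4 + x^3 - 3*x^2 - 5*x - 2

The characteristic polynomial is χ_A(x) = (x - 2)^2*(x + 1)^3, so the eigenvalues are known. The minimal polynomial is
  m_A(x) = Π_λ (x − λ)^{k_λ}
where k_λ is the size of the *largest* Jordan block for λ (equivalently, the smallest k with (A − λI)^k v = 0 for every generalised eigenvector v of λ).

  λ = -1: largest Jordan block has size 3, contributing (x + 1)^3
  λ = 2: largest Jordan block has size 1, contributing (x − 2)

So m_A(x) = (x - 2)*(x + 1)^3 = x^4 + x^3 - 3*x^2 - 5*x - 2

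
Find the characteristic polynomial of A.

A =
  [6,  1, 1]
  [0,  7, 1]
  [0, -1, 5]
x^3 - 18*x^2 + 108*x - 216

Expanding det(x·I − A) (e.g. by cofactor expansion or by noting that A is similar to its Jordan form J, which has the same characteristic polynomial as A) gives
  χ_A(x) = x^3 - 18*x^2 + 108*x - 216
which factors as (x - 6)^3. The eigenvalues (with algebraic multiplicities) are λ = 6 with multiplicity 3.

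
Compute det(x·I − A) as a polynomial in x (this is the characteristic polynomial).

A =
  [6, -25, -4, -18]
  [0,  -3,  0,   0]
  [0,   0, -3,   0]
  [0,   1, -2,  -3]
x^4 + 3*x^3 - 27*x^2 - 135*x - 162

Expanding det(x·I − A) (e.g. by cofactor expansion or by noting that A is similar to its Jordan form J, which has the same characteristic polynomial as A) gives
  χ_A(x) = x^4 + 3*x^3 - 27*x^2 - 135*x - 162
which factors as (x - 6)*(x + 3)^3. The eigenvalues (with algebraic multiplicities) are λ = -3 with multiplicity 3, λ = 6 with multiplicity 1.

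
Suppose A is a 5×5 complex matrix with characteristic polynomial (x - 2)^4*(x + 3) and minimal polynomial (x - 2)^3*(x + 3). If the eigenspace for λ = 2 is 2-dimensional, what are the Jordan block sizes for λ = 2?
Block sizes for λ = 2: [3, 1]

Step 1 — from the characteristic polynomial, algebraic multiplicity of λ = 2 is 4. From dim ker(A − (2)·I) = 2, there are exactly 2 Jordan blocks for λ = 2.
Step 2 — from the minimal polynomial, the factor (x − 2)^3 tells us the largest block for λ = 2 has size 3.
Step 3 — with total size 4, 2 blocks, and largest block 3, the block sizes (in nonincreasing order) are [3, 1].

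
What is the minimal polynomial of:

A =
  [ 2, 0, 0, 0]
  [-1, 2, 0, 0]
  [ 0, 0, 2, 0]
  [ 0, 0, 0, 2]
x^2 - 4*x + 4

The characteristic polynomial is χ_A(x) = (x - 2)^4, so the eigenvalues are known. The minimal polynomial is
  m_A(x) = Π_λ (x − λ)^{k_λ}
where k_λ is the size of the *largest* Jordan block for λ (equivalently, the smallest k with (A − λI)^k v = 0 for every generalised eigenvector v of λ).

  λ = 2: largest Jordan block has size 2, contributing (x − 2)^2

So m_A(x) = (x - 2)^2 = x^2 - 4*x + 4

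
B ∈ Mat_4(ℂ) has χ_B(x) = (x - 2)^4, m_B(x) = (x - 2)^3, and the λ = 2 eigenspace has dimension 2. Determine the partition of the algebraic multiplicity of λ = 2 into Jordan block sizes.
Block sizes for λ = 2: [3, 1]

Step 1 — from the characteristic polynomial, algebraic multiplicity of λ = 2 is 4. From dim ker(B − (2)·I) = 2, there are exactly 2 Jordan blocks for λ = 2.
Step 2 — from the minimal polynomial, the factor (x − 2)^3 tells us the largest block for λ = 2 has size 3.
Step 3 — with total size 4, 2 blocks, and largest block 3, the block sizes (in nonincreasing order) are [3, 1].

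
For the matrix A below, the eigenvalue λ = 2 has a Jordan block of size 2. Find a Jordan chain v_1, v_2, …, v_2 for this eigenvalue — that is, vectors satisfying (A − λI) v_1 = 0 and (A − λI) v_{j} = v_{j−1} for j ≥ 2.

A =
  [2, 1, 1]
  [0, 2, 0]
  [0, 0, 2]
A Jordan chain for λ = 2 of length 2:
v_1 = (1, 0, 0)ᵀ
v_2 = (0, 1, 0)ᵀ

Let N = A − (2)·I. We want v_2 with N^2 v_2 = 0 but N^1 v_2 ≠ 0; then v_{j-1} := N · v_j for j = 2, …, 2.

Pick v_2 = (0, 1, 0)ᵀ.
Then v_1 = N · v_2 = (1, 0, 0)ᵀ.

Sanity check: (A − (2)·I) v_1 = (0, 0, 0)ᵀ = 0. ✓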